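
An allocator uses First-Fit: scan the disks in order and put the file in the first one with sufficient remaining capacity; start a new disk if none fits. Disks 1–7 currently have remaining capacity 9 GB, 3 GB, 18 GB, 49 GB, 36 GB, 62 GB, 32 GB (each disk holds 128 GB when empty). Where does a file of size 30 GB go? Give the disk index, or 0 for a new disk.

4

Disks with room: disk 4 (49 GB), disk 5 (36 GB), disk 6 (62 GB), disk 7 (32 GB).
The first with room is disk 4.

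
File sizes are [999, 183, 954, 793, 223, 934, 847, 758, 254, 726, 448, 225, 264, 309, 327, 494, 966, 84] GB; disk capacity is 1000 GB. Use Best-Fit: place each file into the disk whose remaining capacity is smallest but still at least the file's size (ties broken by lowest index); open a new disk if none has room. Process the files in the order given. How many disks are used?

Put 999 GB in disk 1; 1 GB remain.
Put 183 GB in disk 2; 817 GB remain.
Put 954 GB in disk 3; 46 GB remain.
Put 793 GB in disk 2; 24 GB remain.
Put 223 GB in disk 4; 777 GB remain.
Put 934 GB in disk 5; 66 GB remain.
Put 847 GB in disk 6; 153 GB remain.
Put 758 GB in disk 4; 19 GB remain.
Put 254 GB in disk 7; 746 GB remain.
Put 726 GB in disk 7; 20 GB remain.
Put 448 GB in disk 8; 552 GB remain.
Put 225 GB in disk 8; 327 GB remain.
Put 264 GB in disk 8; 63 GB remain.
Put 309 GB in disk 9; 691 GB remain.
Put 327 GB in disk 9; 364 GB remain.
Put 494 GB in disk 10; 506 GB remain.
Put 966 GB in disk 11; 34 GB remain.
Put 84 GB in disk 6; 69 GB remain.
Final disks: [999] [183,793] [954] [223,758] [934] [847,84] [254,726] [448,225,264] [309,327] [494] [966].

11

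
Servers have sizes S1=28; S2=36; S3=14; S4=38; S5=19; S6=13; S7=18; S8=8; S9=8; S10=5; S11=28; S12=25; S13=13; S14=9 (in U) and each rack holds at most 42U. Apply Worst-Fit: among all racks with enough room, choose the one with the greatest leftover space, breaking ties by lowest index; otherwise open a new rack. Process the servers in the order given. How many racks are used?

7

S1 (28U) → rack 1 (remaining 14U)
S2 (36U) → rack 2 (remaining 6U)
S3 (14U) → rack 1 (remaining 0U)
S4 (38U) → rack 3 (remaining 4U)
S5 (19U) → rack 4 (remaining 23U)
S6 (13U) → rack 4 (remaining 10U)
S7 (18U) → rack 5 (remaining 24U)
S8 (8U) → rack 5 (remaining 16U)
S9 (8U) → rack 5 (remaining 8U)
S10 (5U) → rack 4 (remaining 5U)
S11 (28U) → rack 6 (remaining 14U)
S12 (25U) → rack 7 (remaining 17U)
S13 (13U) → rack 7 (remaining 4U)
S14 (9U) → rack 6 (remaining 5U)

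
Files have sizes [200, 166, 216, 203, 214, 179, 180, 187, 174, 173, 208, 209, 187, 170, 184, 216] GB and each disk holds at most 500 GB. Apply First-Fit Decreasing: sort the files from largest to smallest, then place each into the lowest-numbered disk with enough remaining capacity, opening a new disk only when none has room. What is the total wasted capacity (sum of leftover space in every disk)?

934

Sorted descending: 216, 216, 214, 209, 208, 203, 200, 187, 187, 184, 180, 179, 174, 173, 170, 166.
disk 1: place 216 GB, 284 GB left
disk 1: place 216 GB, 68 GB left
disk 2: place 214 GB, 286 GB left
disk 2: place 209 GB, 77 GB left
disk 3: place 208 GB, 292 GB left
disk 3: place 203 GB, 89 GB left
disk 4: place 200 GB, 300 GB left
disk 4: place 187 GB, 113 GB left
disk 5: place 187 GB, 313 GB left
disk 5: place 184 GB, 129 GB left
disk 6: place 180 GB, 320 GB left
disk 6: place 179 GB, 141 GB left
disk 7: place 174 GB, 326 GB left
disk 7: place 173 GB, 153 GB left
disk 8: place 170 GB, 330 GB left
disk 8: place 166 GB, 164 GB left
8 disks × 500 GB = 4000 GB; used 3066 GB; unused 934 GB.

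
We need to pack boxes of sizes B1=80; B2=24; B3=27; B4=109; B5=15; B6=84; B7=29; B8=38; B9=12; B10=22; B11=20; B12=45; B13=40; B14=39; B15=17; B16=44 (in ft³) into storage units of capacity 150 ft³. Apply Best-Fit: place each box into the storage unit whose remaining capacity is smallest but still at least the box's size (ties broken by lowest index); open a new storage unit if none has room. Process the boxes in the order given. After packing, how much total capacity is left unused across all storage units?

storage unit 1: place B1 (80 ft³), 70 ft³ left
storage unit 1: place B2 (24 ft³), 46 ft³ left
storage unit 1: place B3 (27 ft³), 19 ft³ left
storage unit 2: place B4 (109 ft³), 41 ft³ left
storage unit 1: place B5 (15 ft³), 4 ft³ left
storage unit 3: place B6 (84 ft³), 66 ft³ left
storage unit 2: place B7 (29 ft³), 12 ft³ left
storage unit 3: place B8 (38 ft³), 28 ft³ left
storage unit 2: place B9 (12 ft³), 0 ft³ left
storage unit 3: place B10 (22 ft³), 6 ft³ left
storage unit 4: place B11 (20 ft³), 130 ft³ left
storage unit 4: place B12 (45 ft³), 85 ft³ left
storage unit 4: place B13 (40 ft³), 45 ft³ left
storage unit 4: place B14 (39 ft³), 6 ft³ left
storage unit 5: place B15 (17 ft³), 133 ft³ left
storage unit 5: place B16 (44 ft³), 89 ft³ left
5 storage units × 150 ft³ = 750 ft³; used 645 ft³; unused 105 ft³.

105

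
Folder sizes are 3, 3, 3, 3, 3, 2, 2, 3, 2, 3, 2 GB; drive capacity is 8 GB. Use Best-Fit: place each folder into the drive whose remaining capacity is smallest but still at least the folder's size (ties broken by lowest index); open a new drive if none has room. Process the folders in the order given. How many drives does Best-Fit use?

4

3 GB → drive 1 (remaining 5 GB)
3 GB → drive 1 (remaining 2 GB)
3 GB → drive 2 (remaining 5 GB)
3 GB → drive 2 (remaining 2 GB)
3 GB → drive 3 (remaining 5 GB)
2 GB → drive 1 (remaining 0 GB)
2 GB → drive 2 (remaining 0 GB)
3 GB → drive 3 (remaining 2 GB)
2 GB → drive 3 (remaining 0 GB)
3 GB → drive 4 (remaining 5 GB)
2 GB → drive 4 (remaining 3 GB)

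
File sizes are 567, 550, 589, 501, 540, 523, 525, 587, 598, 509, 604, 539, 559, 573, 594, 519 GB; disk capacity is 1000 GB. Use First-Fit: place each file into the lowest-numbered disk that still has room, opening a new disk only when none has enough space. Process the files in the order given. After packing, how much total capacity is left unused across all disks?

7123

Put 567 GB in disk 1; 433 GB remain.
Put 550 GB in disk 2; 450 GB remain.
Put 589 GB in disk 3; 411 GB remain.
Put 501 GB in disk 4; 499 GB remain.
Put 540 GB in disk 5; 460 GB remain.
Put 523 GB in disk 6; 477 GB remain.
Put 525 GB in disk 7; 475 GB remain.
Put 587 GB in disk 8; 413 GB remain.
Put 598 GB in disk 9; 402 GB remain.
Put 509 GB in disk 10; 491 GB remain.
Put 604 GB in disk 11; 396 GB remain.
Put 539 GB in disk 12; 461 GB remain.
Put 559 GB in disk 13; 441 GB remain.
Put 573 GB in disk 14; 427 GB remain.
Put 594 GB in disk 15; 406 GB remain.
Put 519 GB in disk 16; 481 GB remain.
16 disks × 1000 GB = 16000 GB; used 8877 GB; unused 7123 GB.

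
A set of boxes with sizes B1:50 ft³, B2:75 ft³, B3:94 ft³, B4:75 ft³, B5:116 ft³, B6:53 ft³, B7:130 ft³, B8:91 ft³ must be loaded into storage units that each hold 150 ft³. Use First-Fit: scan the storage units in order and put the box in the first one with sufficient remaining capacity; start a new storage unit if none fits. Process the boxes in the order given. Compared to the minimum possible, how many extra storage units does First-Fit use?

1

First-Fit: [50,75] [94,53] [75] [116] [130] [91] → 6 storage units.
Total size 684 ft³; any packing needs at least ⌈684/150⌉ = 5 storage units.
An optimal packing achieves that bound: [130] [116] [94,53] [91,50] [75,75] → 5 storage units.
Excess: 6 − 5 = 1.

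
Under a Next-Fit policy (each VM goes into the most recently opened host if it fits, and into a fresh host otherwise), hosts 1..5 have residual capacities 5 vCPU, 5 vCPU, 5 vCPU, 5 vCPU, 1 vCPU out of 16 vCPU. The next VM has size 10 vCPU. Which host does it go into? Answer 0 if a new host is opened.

Next-Fit only looks at host 5, which has 1 vCPU free.
10 vCPU does not fit, so a new host is opened.

0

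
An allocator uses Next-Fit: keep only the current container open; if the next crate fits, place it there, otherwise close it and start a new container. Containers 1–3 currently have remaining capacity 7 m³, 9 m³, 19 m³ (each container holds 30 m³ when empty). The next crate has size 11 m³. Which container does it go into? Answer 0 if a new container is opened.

3

Next-Fit only looks at container 3, which has 19 m³ free.
11 m³ fits there.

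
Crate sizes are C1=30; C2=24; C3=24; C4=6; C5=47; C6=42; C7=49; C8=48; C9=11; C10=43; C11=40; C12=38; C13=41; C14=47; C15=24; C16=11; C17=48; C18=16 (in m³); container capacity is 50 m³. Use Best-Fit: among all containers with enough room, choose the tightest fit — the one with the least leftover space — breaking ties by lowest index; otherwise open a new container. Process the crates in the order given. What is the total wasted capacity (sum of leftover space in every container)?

61

container 1: place C1 (30 m³), 20 m³ left
container 2: place C2 (24 m³), 26 m³ left
container 2: place C3 (24 m³), 2 m³ left
container 1: place C4 (6 m³), 14 m³ left
container 3: place C5 (47 m³), 3 m³ left
container 4: place C6 (42 m³), 8 m³ left
container 5: place C7 (49 m³), 1 m³ left
container 6: place C8 (48 m³), 2 m³ left
container 1: place C9 (11 m³), 3 m³ left
container 7: place C10 (43 m³), 7 m³ left
container 8: place C11 (40 m³), 10 m³ left
container 9: place C12 (38 m³), 12 m³ left
container 10: place C13 (41 m³), 9 m³ left
container 11: place C14 (47 m³), 3 m³ left
container 12: place C15 (24 m³), 26 m³ left
container 9: place C16 (11 m³), 1 m³ left
container 13: place C17 (48 m³), 2 m³ left
container 12: place C18 (16 m³), 10 m³ left
13 containers × 50 m³ = 650 m³; used 589 m³; unused 61 m³.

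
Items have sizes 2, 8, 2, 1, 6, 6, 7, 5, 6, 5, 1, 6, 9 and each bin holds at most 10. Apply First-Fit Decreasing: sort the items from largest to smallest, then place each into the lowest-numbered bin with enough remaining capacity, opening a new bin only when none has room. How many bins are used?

Sorted descending: 9, 8, 7, 6, 6, 6, 6, 5, 5, 2, 2, 1, 1.
bin 1: place 9, 1 left
bin 2: place 8, 2 left
bin 3: place 7, 3 left
bin 4: place 6, 4 left
bin 5: place 6, 4 left
bin 6: place 6, 4 left
bin 7: place 6, 4 left
bin 8: place 5, 5 left
bin 8: place 5, 0 left
bin 2: place 2, 0 left
bin 3: place 2, 1 left
bin 1: place 1, 0 left
bin 3: place 1, 0 left

8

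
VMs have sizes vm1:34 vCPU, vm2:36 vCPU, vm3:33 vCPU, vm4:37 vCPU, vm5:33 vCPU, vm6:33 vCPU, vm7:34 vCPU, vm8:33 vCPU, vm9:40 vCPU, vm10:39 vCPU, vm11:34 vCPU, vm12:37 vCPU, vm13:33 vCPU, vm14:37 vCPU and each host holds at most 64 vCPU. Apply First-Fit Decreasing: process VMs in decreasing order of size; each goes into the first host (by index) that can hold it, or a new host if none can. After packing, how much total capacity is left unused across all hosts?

403

Sorted descending: 40, 39, 37, 37, 37, 36, 34, 34, 34, 33, 33, 33, 33, 33.
Put 40 vCPU in host 1; 24 vCPU remain.
Put 39 vCPU in host 2; 25 vCPU remain.
Put 37 vCPU in host 3; 27 vCPU remain.
Put 37 vCPU in host 4; 27 vCPU remain.
Put 37 vCPU in host 5; 27 vCPU remain.
Put 36 vCPU in host 6; 28 vCPU remain.
Put 34 vCPU in host 7; 30 vCPU remain.
Put 34 vCPU in host 8; 30 vCPU remain.
Put 34 vCPU in host 9; 30 vCPU remain.
Put 33 vCPU in host 10; 31 vCPU remain.
Put 33 vCPU in host 11; 31 vCPU remain.
Put 33 vCPU in host 12; 31 vCPU remain.
Put 33 vCPU in host 13; 31 vCPU remain.
Put 33 vCPU in host 14; 31 vCPU remain.
14 hosts × 64 vCPU = 896 vCPU; used 493 vCPU; unused 403 vCPU.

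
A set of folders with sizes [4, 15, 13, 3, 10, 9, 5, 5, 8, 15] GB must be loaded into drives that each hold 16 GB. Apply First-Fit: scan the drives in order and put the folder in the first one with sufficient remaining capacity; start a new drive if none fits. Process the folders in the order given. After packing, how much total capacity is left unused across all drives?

Put 4 GB in drive 1; 12 GB remain.
Put 15 GB in drive 2; 1 GB remain.
Put 13 GB in drive 3; 3 GB remain.
Put 3 GB in drive 1; 9 GB remain.
Put 10 GB in drive 4; 6 GB remain.
Put 9 GB in drive 1; 0 GB remain.
Put 5 GB in drive 4; 1 GB remain.
Put 5 GB in drive 5; 11 GB remain.
Put 8 GB in drive 5; 3 GB remain.
Put 15 GB in drive 6; 1 GB remain.
6 drives × 16 GB = 96 GB; used 87 GB; unused 9 GB.

9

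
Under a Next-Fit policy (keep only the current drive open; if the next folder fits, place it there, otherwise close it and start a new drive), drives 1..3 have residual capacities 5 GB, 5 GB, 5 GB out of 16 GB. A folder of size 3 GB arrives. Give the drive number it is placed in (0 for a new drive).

3

Next-Fit only looks at drive 3, which has 5 GB free.
3 GB fits there.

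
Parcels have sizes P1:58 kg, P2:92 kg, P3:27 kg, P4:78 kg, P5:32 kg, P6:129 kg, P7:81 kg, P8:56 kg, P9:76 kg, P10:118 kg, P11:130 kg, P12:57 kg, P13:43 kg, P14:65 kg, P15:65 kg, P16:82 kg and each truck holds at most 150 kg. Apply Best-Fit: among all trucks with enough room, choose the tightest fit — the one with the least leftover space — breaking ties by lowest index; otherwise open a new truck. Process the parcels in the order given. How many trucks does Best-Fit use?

Put P1 (58 kg) in truck 1; 92 kg remain.
Put P2 (92 kg) in truck 1; 0 kg remain.
Put P3 (27 kg) in truck 2; 123 kg remain.
Put P4 (78 kg) in truck 2; 45 kg remain.
Put P5 (32 kg) in truck 2; 13 kg remain.
Put P6 (129 kg) in truck 3; 21 kg remain.
Put P7 (81 kg) in truck 4; 69 kg remain.
Put P8 (56 kg) in truck 4; 13 kg remain.
Put P9 (76 kg) in truck 5; 74 kg remain.
Put P10 (118 kg) in truck 6; 32 kg remain.
Put P11 (130 kg) in truck 7; 20 kg remain.
Put P12 (57 kg) in truck 5; 17 kg remain.
Put P13 (43 kg) in truck 8; 107 kg remain.
Put P14 (65 kg) in truck 8; 42 kg remain.
Put P15 (65 kg) in truck 9; 85 kg remain.
Put P16 (82 kg) in truck 9; 3 kg remain.

9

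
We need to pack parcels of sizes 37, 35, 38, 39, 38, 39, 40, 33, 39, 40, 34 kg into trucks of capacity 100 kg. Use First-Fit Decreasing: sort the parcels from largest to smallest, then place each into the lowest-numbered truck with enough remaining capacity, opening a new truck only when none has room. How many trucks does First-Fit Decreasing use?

Sorted descending: 40, 40, 39, 39, 39, 38, 38, 37, 35, 34, 33.
Put 40 kg in truck 1; 60 kg remain.
Put 40 kg in truck 1; 20 kg remain.
Put 39 kg in truck 2; 61 kg remain.
Put 39 kg in truck 2; 22 kg remain.
Put 39 kg in truck 3; 61 kg remain.
Put 38 kg in truck 3; 23 kg remain.
Put 38 kg in truck 4; 62 kg remain.
Put 37 kg in truck 4; 25 kg remain.
Put 35 kg in truck 5; 65 kg remain.
Put 34 kg in truck 5; 31 kg remain.
Put 33 kg in truck 6; 67 kg remain.
Final trucks: [40,40] [39,39] [39,38] [38,37] [35,34] [33].

6 trucks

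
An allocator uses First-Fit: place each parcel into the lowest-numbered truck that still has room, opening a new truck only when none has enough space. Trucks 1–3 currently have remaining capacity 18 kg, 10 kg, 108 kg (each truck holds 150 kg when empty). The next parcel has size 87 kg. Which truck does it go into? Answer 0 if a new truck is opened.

3

Trucks with room: truck 3 (108 kg).
The first with room is truck 3.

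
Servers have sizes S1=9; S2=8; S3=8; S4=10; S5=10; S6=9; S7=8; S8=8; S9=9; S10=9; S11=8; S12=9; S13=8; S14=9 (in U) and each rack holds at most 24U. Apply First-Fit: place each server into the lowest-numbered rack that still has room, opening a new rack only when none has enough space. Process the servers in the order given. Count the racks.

Put S1 (9U) in rack 1; 15U remain.
Put S2 (8U) in rack 1; 7U remain.
Put S3 (8U) in rack 2; 16U remain.
Put S4 (10U) in rack 2; 6U remain.
Put S5 (10U) in rack 3; 14U remain.
Put S6 (9U) in rack 3; 5U remain.
Put S7 (8U) in rack 4; 16U remain.
Put S8 (8U) in rack 4; 8U remain.
Put S9 (9U) in rack 5; 15U remain.
Put S10 (9U) in rack 5; 6U remain.
Put S11 (8U) in rack 4; 0U remain.
Put S12 (9U) in rack 6; 15U remain.
Put S13 (8U) in rack 6; 7U remain.
Put S14 (9U) in rack 7; 15U remain.

7 racks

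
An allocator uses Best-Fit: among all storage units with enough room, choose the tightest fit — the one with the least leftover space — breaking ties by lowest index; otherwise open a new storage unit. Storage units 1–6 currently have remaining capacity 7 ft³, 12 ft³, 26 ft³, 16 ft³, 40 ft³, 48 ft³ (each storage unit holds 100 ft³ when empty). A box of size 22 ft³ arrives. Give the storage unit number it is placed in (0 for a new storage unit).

Storage units with room: storage unit 3 (26 ft³), storage unit 5 (40 ft³), storage unit 6 (48 ft³).
Tightest fit is storage unit 3 with 26 ft³ free.

3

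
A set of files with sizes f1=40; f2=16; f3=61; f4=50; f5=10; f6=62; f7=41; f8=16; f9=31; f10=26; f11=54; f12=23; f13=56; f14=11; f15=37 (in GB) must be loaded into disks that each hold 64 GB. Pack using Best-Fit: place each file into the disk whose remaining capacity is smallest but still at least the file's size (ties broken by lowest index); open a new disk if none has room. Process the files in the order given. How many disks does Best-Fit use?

10

f1 (40 GB) → disk 1 (remaining 24 GB)
f2 (16 GB) → disk 1 (remaining 8 GB)
f3 (61 GB) → disk 2 (remaining 3 GB)
f4 (50 GB) → disk 3 (remaining 14 GB)
f5 (10 GB) → disk 3 (remaining 4 GB)
f6 (62 GB) → disk 4 (remaining 2 GB)
f7 (41 GB) → disk 5 (remaining 23 GB)
f8 (16 GB) → disk 5 (remaining 7 GB)
f9 (31 GB) → disk 6 (remaining 33 GB)
f10 (26 GB) → disk 6 (remaining 7 GB)
f11 (54 GB) → disk 7 (remaining 10 GB)
f12 (23 GB) → disk 8 (remaining 41 GB)
f13 (56 GB) → disk 9 (remaining 8 GB)
f14 (11 GB) → disk 8 (remaining 30 GB)
f15 (37 GB) → disk 10 (remaining 27 GB)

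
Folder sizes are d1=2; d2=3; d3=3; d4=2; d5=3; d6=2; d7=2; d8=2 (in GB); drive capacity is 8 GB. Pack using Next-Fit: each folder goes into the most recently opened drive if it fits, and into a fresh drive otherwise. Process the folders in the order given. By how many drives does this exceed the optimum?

Next-Fit: [2,3,3] [2,3,2] [2,2] → 3 drives.
Total size 19 GB; any packing needs at least ⌈19/8⌉ = 3 drives.
So 3 is already optimal.

0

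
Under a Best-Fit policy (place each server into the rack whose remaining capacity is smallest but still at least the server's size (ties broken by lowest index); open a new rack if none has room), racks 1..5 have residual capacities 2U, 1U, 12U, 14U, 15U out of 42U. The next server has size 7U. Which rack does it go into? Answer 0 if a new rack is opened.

Racks with room: rack 3 (12U), rack 4 (14U), rack 5 (15U).
Tightest fit is rack 3 with 12U free.

3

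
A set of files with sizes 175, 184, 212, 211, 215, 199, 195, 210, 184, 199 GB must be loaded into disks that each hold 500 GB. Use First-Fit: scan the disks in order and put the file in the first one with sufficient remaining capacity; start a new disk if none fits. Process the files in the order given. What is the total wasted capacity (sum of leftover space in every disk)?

516

disk 1: place 175 GB, 325 GB left
disk 1: place 184 GB, 141 GB left
disk 2: place 212 GB, 288 GB left
disk 2: place 211 GB, 77 GB left
disk 3: place 215 GB, 285 GB left
disk 3: place 199 GB, 86 GB left
disk 4: place 195 GB, 305 GB left
disk 4: place 210 GB, 95 GB left
disk 5: place 184 GB, 316 GB left
disk 5: place 199 GB, 117 GB left
5 disks × 500 GB = 2500 GB; used 1984 GB; unused 516 GB.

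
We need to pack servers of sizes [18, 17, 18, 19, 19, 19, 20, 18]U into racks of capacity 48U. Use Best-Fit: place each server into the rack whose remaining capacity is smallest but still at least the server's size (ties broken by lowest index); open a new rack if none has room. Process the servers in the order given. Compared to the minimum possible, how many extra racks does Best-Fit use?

0

Best-Fit: [18,17] [18,19] [19,19] [20,18] → 4 racks.
Total size 148U; any packing needs at least ⌈148/48⌉ = 4 racks.
So 4 is already optimal.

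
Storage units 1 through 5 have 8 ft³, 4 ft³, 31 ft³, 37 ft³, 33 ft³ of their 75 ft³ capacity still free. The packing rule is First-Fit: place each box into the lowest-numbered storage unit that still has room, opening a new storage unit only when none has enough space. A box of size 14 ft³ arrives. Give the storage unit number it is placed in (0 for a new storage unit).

3

Storage units with room: storage unit 3 (31 ft³), storage unit 4 (37 ft³), storage unit 5 (33 ft³).
The first with room is storage unit 3.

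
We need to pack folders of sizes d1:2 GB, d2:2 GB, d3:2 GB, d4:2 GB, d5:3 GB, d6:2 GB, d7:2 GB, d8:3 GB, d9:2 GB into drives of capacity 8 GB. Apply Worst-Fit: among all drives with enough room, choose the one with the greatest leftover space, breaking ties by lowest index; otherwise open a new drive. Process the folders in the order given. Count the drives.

Put d1 (2 GB) in drive 1; 6 GB remain.
Put d2 (2 GB) in drive 1; 4 GB remain.
Put d3 (2 GB) in drive 1; 2 GB remain.
Put d4 (2 GB) in drive 1; 0 GB remain.
Put d5 (3 GB) in drive 2; 5 GB remain.
Put d6 (2 GB) in drive 2; 3 GB remain.
Put d7 (2 GB) in drive 2; 1 GB remain.
Put d8 (3 GB) in drive 3; 5 GB remain.
Put d9 (2 GB) in drive 3; 3 GB remain.
Final drives: [2,2,2,2] [3,2,2] [3,2].

3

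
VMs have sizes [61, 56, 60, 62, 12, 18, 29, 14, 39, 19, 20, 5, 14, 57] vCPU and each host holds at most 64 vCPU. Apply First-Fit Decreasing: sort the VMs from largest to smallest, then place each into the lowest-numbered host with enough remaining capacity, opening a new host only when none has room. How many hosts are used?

Sorted descending: 62, 61, 60, 57, 56, 39, 29, 20, 19, 18, 14, 14, 12, 5.
host 1: place 62 vCPU, 2 vCPU left
host 2: place 61 vCPU, 3 vCPU left
host 3: place 60 vCPU, 4 vCPU left
host 4: place 57 vCPU, 7 vCPU left
host 5: place 56 vCPU, 8 vCPU left
host 6: place 39 vCPU, 25 vCPU left
host 7: place 29 vCPU, 35 vCPU left
host 6: place 20 vCPU, 5 vCPU left
host 7: place 19 vCPU, 16 vCPU left
host 8: place 18 vCPU, 46 vCPU left
host 7: place 14 vCPU, 2 vCPU left
host 8: place 14 vCPU, 32 vCPU left
host 8: place 12 vCPU, 20 vCPU left
host 4: place 5 vCPU, 2 vCPU left
Final hosts: [62] [61] [60] [57,5] [56] [39,20] [29,19,14] [18,14,12].

8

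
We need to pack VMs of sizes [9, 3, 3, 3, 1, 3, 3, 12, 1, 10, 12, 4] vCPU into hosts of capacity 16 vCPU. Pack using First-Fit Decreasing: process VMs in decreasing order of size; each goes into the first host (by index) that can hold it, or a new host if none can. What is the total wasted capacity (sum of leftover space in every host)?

0

Sorted descending: 12, 12, 10, 9, 4, 3, 3, 3, 3, 3, 1, 1.
host 1: place 12 vCPU, 4 vCPU left
host 2: place 12 vCPU, 4 vCPU left
host 3: place 10 vCPU, 6 vCPU left
host 4: place 9 vCPU, 7 vCPU left
host 1: place 4 vCPU, 0 vCPU left
host 2: place 3 vCPU, 1 vCPU left
host 3: place 3 vCPU, 3 vCPU left
host 3: place 3 vCPU, 0 vCPU left
host 4: place 3 vCPU, 4 vCPU left
host 4: place 3 vCPU, 1 vCPU left
host 2: place 1 vCPU, 0 vCPU left
host 4: place 1 vCPU, 0 vCPU left
4 hosts × 16 vCPU = 64 vCPU; used 64 vCPU; unused 0 vCPU.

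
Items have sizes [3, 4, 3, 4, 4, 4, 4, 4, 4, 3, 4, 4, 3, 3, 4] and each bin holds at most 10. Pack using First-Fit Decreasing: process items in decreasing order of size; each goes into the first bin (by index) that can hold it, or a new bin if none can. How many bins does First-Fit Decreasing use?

7

Sorted descending: 4, 4, 4, 4, 4, 4, 4, 4, 4, 4, 3, 3, 3, 3, 3.
bin 1: place 4, 6 left
bin 1: place 4, 2 left
bin 2: place 4, 6 left
bin 2: place 4, 2 left
bin 3: place 4, 6 left
bin 3: place 4, 2 left
bin 4: place 4, 6 left
bin 4: place 4, 2 left
bin 5: place 4, 6 left
bin 5: place 4, 2 left
bin 6: place 3, 7 left
bin 6: place 3, 4 left
bin 6: place 3, 1 left
bin 7: place 3, 7 left
bin 7: place 3, 4 left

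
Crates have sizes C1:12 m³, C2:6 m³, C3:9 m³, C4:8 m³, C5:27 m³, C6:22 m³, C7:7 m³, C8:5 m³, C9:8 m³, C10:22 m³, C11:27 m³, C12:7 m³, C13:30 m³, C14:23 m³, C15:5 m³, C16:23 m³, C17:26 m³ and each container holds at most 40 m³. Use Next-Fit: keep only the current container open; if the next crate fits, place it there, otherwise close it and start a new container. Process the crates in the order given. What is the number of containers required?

C1 (12 m³) → container 1 (remaining 28 m³)
C2 (6 m³) → container 1 (remaining 22 m³)
C3 (9 m³) → container 1 (remaining 13 m³)
C4 (8 m³) → container 1 (remaining 5 m³)
C5 (27 m³) → container 2 (remaining 13 m³)
C6 (22 m³) → container 3 (remaining 18 m³)
C7 (7 m³) → container 3 (remaining 11 m³)
C8 (5 m³) → container 3 (remaining 6 m³)
C9 (8 m³) → container 4 (remaining 32 m³)
C10 (22 m³) → container 4 (remaining 10 m³)
C11 (27 m³) → container 5 (remaining 13 m³)
C12 (7 m³) → container 5 (remaining 6 m³)
C13 (30 m³) → container 6 (remaining 10 m³)
C14 (23 m³) → container 7 (remaining 17 m³)
C15 (5 m³) → container 7 (remaining 12 m³)
C16 (23 m³) → container 8 (remaining 17 m³)
C17 (26 m³) → container 9 (remaining 14 m³)
Final containers: [12,6,9,8] [27] [22,7,5] [8,22] [27,7] [30] [23,5] [23] [26].

9 containers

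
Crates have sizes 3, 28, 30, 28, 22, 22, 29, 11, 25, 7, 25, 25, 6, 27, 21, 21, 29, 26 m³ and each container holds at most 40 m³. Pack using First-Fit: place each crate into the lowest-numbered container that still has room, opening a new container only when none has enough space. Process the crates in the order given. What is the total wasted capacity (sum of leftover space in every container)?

3 m³ → container 1 (remaining 37 m³)
28 m³ → container 1 (remaining 9 m³)
30 m³ → container 2 (remaining 10 m³)
28 m³ → container 3 (remaining 12 m³)
22 m³ → container 4 (remaining 18 m³)
22 m³ → container 5 (remaining 18 m³)
29 m³ → container 6 (remaining 11 m³)
11 m³ → container 3 (remaining 1 m³)
25 m³ → container 7 (remaining 15 m³)
7 m³ → container 1 (remaining 2 m³)
25 m³ → container 8 (remaining 15 m³)
25 m³ → container 9 (remaining 15 m³)
6 m³ → container 2 (remaining 4 m³)
27 m³ → container 10 (remaining 13 m³)
21 m³ → container 11 (remaining 19 m³)
21 m³ → container 12 (remaining 19 m³)
29 m³ → container 13 (remaining 11 m³)
26 m³ → container 14 (remaining 14 m³)
14 containers × 40 m³ = 560 m³; used 385 m³; unused 175 m³.

175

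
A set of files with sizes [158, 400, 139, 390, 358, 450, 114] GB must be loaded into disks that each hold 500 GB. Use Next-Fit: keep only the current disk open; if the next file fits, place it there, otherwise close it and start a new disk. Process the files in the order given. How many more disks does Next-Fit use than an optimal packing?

Next-Fit: [158] [400] [139] [390] [358] [450] [114] → 7 disks.
Total size 2009 GB; any packing needs at least ⌈2009/500⌉ = 5 disks.
An optimal packing achieves that bound: [450] [400] [390] [358,139] [158,114] → 5 disks.
Excess: 7 − 5 = 2.

2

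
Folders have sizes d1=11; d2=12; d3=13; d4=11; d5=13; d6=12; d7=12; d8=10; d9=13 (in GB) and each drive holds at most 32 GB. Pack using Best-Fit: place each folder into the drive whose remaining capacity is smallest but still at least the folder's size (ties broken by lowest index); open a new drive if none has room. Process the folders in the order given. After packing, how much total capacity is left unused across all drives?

Put d1 (11 GB) in drive 1; 21 GB remain.
Put d2 (12 GB) in drive 1; 9 GB remain.
Put d3 (13 GB) in drive 2; 19 GB remain.
Put d4 (11 GB) in drive 2; 8 GB remain.
Put d5 (13 GB) in drive 3; 19 GB remain.
Put d6 (12 GB) in drive 3; 7 GB remain.
Put d7 (12 GB) in drive 4; 20 GB remain.
Put d8 (10 GB) in drive 4; 10 GB remain.
Put d9 (13 GB) in drive 5; 19 GB remain.
5 drives × 32 GB = 160 GB; used 107 GB; unused 53 GB.

53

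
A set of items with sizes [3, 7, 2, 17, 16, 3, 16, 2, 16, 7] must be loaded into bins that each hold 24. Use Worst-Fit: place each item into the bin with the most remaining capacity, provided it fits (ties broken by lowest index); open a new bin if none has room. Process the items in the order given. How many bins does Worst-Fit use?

bin 1: place 3, 21 left
bin 1: place 7, 14 left
bin 1: place 2, 12 left
bin 2: place 17, 7 left
bin 3: place 16, 8 left
bin 1: place 3, 9 left
bin 4: place 16, 8 left
bin 1: place 2, 7 left
bin 5: place 16, 8 left
bin 3: place 7, 1 left

5 bins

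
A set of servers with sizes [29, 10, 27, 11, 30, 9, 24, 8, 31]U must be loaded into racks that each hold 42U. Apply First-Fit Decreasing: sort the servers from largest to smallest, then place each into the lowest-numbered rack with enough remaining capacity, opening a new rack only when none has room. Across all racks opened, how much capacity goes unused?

31

Sorted descending: 31, 30, 29, 27, 24, 11, 10, 9, 8.
Put 31U in rack 1; 11U remain.
Put 30U in rack 2; 12U remain.
Put 29U in rack 3; 13U remain.
Put 27U in rack 4; 15U remain.
Put 24U in rack 5; 18U remain.
Put 11U in rack 1; 0U remain.
Put 10U in rack 2; 2U remain.
Put 9U in rack 3; 4U remain.
Put 8U in rack 4; 7U remain.
5 racks × 42U = 210U; used 179U; unused 31U.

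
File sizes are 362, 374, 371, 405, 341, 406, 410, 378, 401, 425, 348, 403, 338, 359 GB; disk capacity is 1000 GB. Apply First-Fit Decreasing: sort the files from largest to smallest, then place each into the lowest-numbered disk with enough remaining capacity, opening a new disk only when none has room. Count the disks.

Sorted descending: 425, 410, 406, 405, 403, 401, 378, 374, 371, 362, 359, 348, 341, 338.
Put 425 GB in disk 1; 575 GB remain.
Put 410 GB in disk 1; 165 GB remain.
Put 406 GB in disk 2; 594 GB remain.
Put 405 GB in disk 2; 189 GB remain.
Put 403 GB in disk 3; 597 GB remain.
Put 401 GB in disk 3; 196 GB remain.
Put 378 GB in disk 4; 622 GB remain.
Put 374 GB in disk 4; 248 GB remain.
Put 371 GB in disk 5; 629 GB remain.
Put 362 GB in disk 5; 267 GB remain.
Put 359 GB in disk 6; 641 GB remain.
Put 348 GB in disk 6; 293 GB remain.
Put 341 GB in disk 7; 659 GB remain.
Put 338 GB in disk 7; 321 GB remain.
Final disks: [425,410] [406,405] [403,401] [378,374] [371,362] [359,348] [341,338].

7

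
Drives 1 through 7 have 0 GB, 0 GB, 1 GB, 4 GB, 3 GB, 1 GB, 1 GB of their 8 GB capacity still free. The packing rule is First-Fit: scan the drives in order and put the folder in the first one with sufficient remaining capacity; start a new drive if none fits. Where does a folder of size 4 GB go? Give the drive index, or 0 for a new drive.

Drives with room: drive 4 (4 GB).
The first with room is drive 4.

4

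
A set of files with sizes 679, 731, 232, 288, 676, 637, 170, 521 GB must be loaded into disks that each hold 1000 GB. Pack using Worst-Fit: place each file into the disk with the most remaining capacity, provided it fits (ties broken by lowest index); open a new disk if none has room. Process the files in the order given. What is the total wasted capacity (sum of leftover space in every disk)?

679 GB → disk 1 (remaining 321 GB)
731 GB → disk 2 (remaining 269 GB)
232 GB → disk 1 (remaining 89 GB)
288 GB → disk 3 (remaining 712 GB)
676 GB → disk 3 (remaining 36 GB)
637 GB → disk 4 (remaining 363 GB)
170 GB → disk 4 (remaining 193 GB)
521 GB → disk 5 (remaining 479 GB)
5 disks × 1000 GB = 5000 GB; used 3934 GB; unused 1066 GB.

1066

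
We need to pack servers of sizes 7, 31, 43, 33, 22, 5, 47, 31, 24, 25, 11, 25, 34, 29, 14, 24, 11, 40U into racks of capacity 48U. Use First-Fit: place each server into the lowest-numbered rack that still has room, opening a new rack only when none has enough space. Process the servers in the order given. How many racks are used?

12

rack 1: place 7U, 41U left
rack 1: place 31U, 10U left
rack 2: place 43U, 5U left
rack 3: place 33U, 15U left
rack 4: place 22U, 26U left
rack 1: place 5U, 5U left
rack 5: place 47U, 1U left
rack 6: place 31U, 17U left
rack 4: place 24U, 2U left
rack 7: place 25U, 23U left
rack 3: place 11U, 4U left
rack 8: place 25U, 23U left
rack 9: place 34U, 14U left
rack 10: place 29U, 19U left
rack 6: place 14U, 3U left
rack 11: place 24U, 24U left
rack 7: place 11U, 12U left
rack 12: place 40U, 8U left
Final racks: [7,31,5] [43] [33,11] [22,24] [47] [31,14] [25,11] [25] [34] [29] [24] [40].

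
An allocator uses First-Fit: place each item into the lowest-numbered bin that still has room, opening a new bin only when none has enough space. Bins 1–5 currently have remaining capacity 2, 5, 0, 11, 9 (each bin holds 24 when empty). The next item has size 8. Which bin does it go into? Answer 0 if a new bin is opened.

4

Bins with room: bin 4 (11), bin 5 (9).
The first with room is bin 4.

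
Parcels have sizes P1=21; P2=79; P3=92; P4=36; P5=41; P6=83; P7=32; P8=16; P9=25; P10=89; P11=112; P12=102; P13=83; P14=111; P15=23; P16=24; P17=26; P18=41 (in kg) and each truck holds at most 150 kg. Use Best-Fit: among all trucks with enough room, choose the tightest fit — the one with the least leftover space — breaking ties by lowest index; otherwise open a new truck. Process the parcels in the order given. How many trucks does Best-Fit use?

8

P1 (21 kg) → truck 1 (remaining 129 kg)
P2 (79 kg) → truck 1 (remaining 50 kg)
P3 (92 kg) → truck 2 (remaining 58 kg)
P4 (36 kg) → truck 1 (remaining 14 kg)
P5 (41 kg) → truck 2 (remaining 17 kg)
P6 (83 kg) → truck 3 (remaining 67 kg)
P7 (32 kg) → truck 3 (remaining 35 kg)
P8 (16 kg) → truck 2 (remaining 1 kg)
P9 (25 kg) → truck 3 (remaining 10 kg)
P10 (89 kg) → truck 4 (remaining 61 kg)
P11 (112 kg) → truck 5 (remaining 38 kg)
P12 (102 kg) → truck 6 (remaining 48 kg)
P13 (83 kg) → truck 7 (remaining 67 kg)
P14 (111 kg) → truck 8 (remaining 39 kg)
P15 (23 kg) → truck 5 (remaining 15 kg)
P16 (24 kg) → truck 8 (remaining 15 kg)
P17 (26 kg) → truck 6 (remaining 22 kg)
P18 (41 kg) → truck 4 (remaining 20 kg)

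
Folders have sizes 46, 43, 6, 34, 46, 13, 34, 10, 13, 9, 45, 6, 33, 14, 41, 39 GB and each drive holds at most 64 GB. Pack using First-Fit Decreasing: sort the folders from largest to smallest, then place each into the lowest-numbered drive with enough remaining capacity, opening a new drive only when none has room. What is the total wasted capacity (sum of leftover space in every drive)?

144

Sorted descending: 46, 46, 45, 43, 41, 39, 34, 34, 33, 14, 13, 13, 10, 9, 6, 6.
drive 1: place 46 GB, 18 GB left
drive 2: place 46 GB, 18 GB left
drive 3: place 45 GB, 19 GB left
drive 4: place 43 GB, 21 GB left
drive 5: place 41 GB, 23 GB left
drive 6: place 39 GB, 25 GB left
drive 7: place 34 GB, 30 GB left
drive 8: place 34 GB, 30 GB left
drive 9: place 33 GB, 31 GB left
drive 1: place 14 GB, 4 GB left
drive 2: place 13 GB, 5 GB left
drive 3: place 13 GB, 6 GB left
drive 4: place 10 GB, 11 GB left
drive 4: place 9 GB, 2 GB left
drive 3: place 6 GB, 0 GB left
drive 5: place 6 GB, 17 GB left
9 drives × 64 GB = 576 GB; used 432 GB; unused 144 GB.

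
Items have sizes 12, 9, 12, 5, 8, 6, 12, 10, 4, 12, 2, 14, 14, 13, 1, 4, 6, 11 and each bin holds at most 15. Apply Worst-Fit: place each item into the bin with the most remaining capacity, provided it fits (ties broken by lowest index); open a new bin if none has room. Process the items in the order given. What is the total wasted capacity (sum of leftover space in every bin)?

bin 1: place 12, 3 left
bin 2: place 9, 6 left
bin 3: place 12, 3 left
bin 2: place 5, 1 left
bin 4: place 8, 7 left
bin 4: place 6, 1 left
bin 5: place 12, 3 left
bin 6: place 10, 5 left
bin 6: place 4, 1 left
bin 7: place 12, 3 left
bin 1: place 2, 1 left
bin 8: place 14, 1 left
bin 9: place 14, 1 left
bin 10: place 13, 2 left
bin 3: place 1, 2 left
bin 11: place 4, 11 left
bin 11: place 6, 5 left
bin 12: place 11, 4 left
12 bins × 15 = 180; used 155; unused 25.

25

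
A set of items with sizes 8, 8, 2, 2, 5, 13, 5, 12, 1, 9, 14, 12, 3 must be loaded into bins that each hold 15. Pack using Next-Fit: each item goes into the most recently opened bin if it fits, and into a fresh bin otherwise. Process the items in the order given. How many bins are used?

8 → bin 1 (remaining 7)
8 → bin 2 (remaining 7)
2 → bin 2 (remaining 5)
2 → bin 2 (remaining 3)
5 → bin 3 (remaining 10)
13 → bin 4 (remaining 2)
5 → bin 5 (remaining 10)
12 → bin 6 (remaining 3)
1 → bin 6 (remaining 2)
9 → bin 7 (remaining 6)
14 → bin 8 (remaining 1)
12 → bin 9 (remaining 3)
3 → bin 9 (remaining 0)

9 bins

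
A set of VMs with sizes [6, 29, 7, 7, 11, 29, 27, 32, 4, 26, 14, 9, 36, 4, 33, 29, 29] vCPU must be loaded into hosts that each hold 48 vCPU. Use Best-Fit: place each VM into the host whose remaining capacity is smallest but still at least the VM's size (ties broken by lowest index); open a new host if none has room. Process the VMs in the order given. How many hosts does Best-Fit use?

9

Put 6 vCPU in host 1; 42 vCPU remain.
Put 29 vCPU in host 1; 13 vCPU remain.
Put 7 vCPU in host 1; 6 vCPU remain.
Put 7 vCPU in host 2; 41 vCPU remain.
Put 11 vCPU in host 2; 30 vCPU remain.
Put 29 vCPU in host 2; 1 vCPU remain.
Put 27 vCPU in host 3; 21 vCPU remain.
Put 32 vCPU in host 4; 16 vCPU remain.
Put 4 vCPU in host 1; 2 vCPU remain.
Put 26 vCPU in host 5; 22 vCPU remain.
Put 14 vCPU in host 4; 2 vCPU remain.
Put 9 vCPU in host 3; 12 vCPU remain.
Put 36 vCPU in host 6; 12 vCPU remain.
Put 4 vCPU in host 3; 8 vCPU remain.
Put 33 vCPU in host 7; 15 vCPU remain.
Put 29 vCPU in host 8; 19 vCPU remain.
Put 29 vCPU in host 9; 19 vCPU remain.
Final hosts: [6,29,7,4] [7,11,29] [27,9,4] [32,14] [26] [36] [33] [29] [29].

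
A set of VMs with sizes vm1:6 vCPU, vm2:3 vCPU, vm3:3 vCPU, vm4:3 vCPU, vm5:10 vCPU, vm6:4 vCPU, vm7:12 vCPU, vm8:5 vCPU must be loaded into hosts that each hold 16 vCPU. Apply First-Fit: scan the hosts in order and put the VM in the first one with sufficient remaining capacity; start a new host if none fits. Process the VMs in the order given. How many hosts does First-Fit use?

host 1: place vm1 (6 vCPU), 10 vCPU left
host 1: place vm2 (3 vCPU), 7 vCPU left
host 1: place vm3 (3 vCPU), 4 vCPU left
host 1: place vm4 (3 vCPU), 1 vCPU left
host 2: place vm5 (10 vCPU), 6 vCPU left
host 2: place vm6 (4 vCPU), 2 vCPU left
host 3: place vm7 (12 vCPU), 4 vCPU left
host 4: place vm8 (5 vCPU), 11 vCPU left
Final hosts: [6,3,3,3] [10,4] [12] [5].

4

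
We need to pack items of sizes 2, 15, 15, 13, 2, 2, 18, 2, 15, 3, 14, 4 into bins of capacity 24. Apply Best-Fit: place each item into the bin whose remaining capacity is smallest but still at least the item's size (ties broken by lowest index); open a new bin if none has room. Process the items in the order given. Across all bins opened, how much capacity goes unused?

2 → bin 1 (remaining 22)
15 → bin 1 (remaining 7)
15 → bin 2 (remaining 9)
13 → bin 3 (remaining 11)
2 → bin 1 (remaining 5)
2 → bin 1 (remaining 3)
18 → bin 4 (remaining 6)
2 → bin 1 (remaining 1)
15 → bin 5 (remaining 9)
3 → bin 4 (remaining 3)
14 → bin 6 (remaining 10)
4 → bin 2 (remaining 5)
6 bins × 24 = 144; used 105; unused 39.

39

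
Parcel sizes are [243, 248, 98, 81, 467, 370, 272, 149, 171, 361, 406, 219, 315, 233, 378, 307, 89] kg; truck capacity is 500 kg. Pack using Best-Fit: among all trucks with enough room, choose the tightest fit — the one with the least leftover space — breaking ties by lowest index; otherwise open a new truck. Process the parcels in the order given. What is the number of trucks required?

11

truck 1: place 243 kg, 257 kg left
truck 1: place 248 kg, 9 kg left
truck 2: place 98 kg, 402 kg left
truck 2: place 81 kg, 321 kg left
truck 3: place 467 kg, 33 kg left
truck 4: place 370 kg, 130 kg left
truck 2: place 272 kg, 49 kg left
truck 5: place 149 kg, 351 kg left
truck 5: place 171 kg, 180 kg left
truck 6: place 361 kg, 139 kg left
truck 7: place 406 kg, 94 kg left
truck 8: place 219 kg, 281 kg left
truck 9: place 315 kg, 185 kg left
truck 8: place 233 kg, 48 kg left
truck 10: place 378 kg, 122 kg left
truck 11: place 307 kg, 193 kg left
truck 7: place 89 kg, 5 kg left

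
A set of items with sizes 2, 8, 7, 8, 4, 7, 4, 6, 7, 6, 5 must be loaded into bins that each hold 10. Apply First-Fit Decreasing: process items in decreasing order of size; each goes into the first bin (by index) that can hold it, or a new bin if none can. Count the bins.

Sorted descending: 8, 8, 7, 7, 7, 6, 6, 5, 4, 4, 2.
Put 8 in bin 1; 2 remain.
Put 8 in bin 2; 2 remain.
Put 7 in bin 3; 3 remain.
Put 7 in bin 4; 3 remain.
Put 7 in bin 5; 3 remain.
Put 6 in bin 6; 4 remain.
Put 6 in bin 7; 4 remain.
Put 5 in bin 8; 5 remain.
Put 4 in bin 6; 0 remain.
Put 4 in bin 7; 0 remain.
Put 2 in bin 1; 0 remain.
Final bins: [8,2] [8] [7] [7] [7] [6,4] [6,4] [5].

8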